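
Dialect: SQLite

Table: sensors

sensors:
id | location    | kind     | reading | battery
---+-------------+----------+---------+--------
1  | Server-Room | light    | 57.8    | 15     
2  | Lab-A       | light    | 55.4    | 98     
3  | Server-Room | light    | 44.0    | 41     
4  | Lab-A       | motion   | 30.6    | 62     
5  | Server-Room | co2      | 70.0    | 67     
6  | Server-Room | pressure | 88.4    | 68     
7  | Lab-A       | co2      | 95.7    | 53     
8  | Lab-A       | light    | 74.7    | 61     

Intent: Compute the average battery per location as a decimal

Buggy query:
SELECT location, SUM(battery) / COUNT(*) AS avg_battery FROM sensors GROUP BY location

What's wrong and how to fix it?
Bug: Both operands are integers, so '/' performs integer division and truncates

Fix: Multiply by 1.0 (or CAST to REAL) to force floating-point division

Corrected query:
SELECT location, SUM(battery) * 1.0 / COUNT(*) AS avg_battery FROM sensors GROUP BY location

Result:
location    | avg_battery
------------+------------
Lab-A       | 68.5       
Server-Room | 47.75      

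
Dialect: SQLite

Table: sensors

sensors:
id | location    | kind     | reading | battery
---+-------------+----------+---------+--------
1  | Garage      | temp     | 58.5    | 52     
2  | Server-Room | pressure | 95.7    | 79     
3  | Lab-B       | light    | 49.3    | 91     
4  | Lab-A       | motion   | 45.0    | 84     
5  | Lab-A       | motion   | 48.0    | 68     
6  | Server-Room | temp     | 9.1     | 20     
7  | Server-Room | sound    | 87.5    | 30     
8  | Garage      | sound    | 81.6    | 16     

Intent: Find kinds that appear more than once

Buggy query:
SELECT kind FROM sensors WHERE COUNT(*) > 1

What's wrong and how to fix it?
Bug: COUNT(*) is an aggregate and cannot be used in WHERE

Fix: GROUP BY kind, then filter groups with HAVING COUNT(*) > 1

Corrected query:
SELECT kind FROM sensors GROUP BY kind HAVING COUNT(*) > 1

Result:
kind  
------
motion
sound 
temp  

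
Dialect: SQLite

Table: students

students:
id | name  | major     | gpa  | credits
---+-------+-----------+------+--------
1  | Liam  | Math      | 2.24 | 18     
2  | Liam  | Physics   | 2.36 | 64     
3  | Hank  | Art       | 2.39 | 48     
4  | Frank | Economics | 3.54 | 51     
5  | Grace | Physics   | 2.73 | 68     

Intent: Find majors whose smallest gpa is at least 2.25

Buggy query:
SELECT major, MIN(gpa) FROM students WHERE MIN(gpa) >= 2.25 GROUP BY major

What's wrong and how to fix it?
Bug: MIN() in WHERE is a misuse of aggregate

Fix: Use HAVING for the per-group MIN condition

Corrected query:
SELECT major, MIN(gpa) FROM students GROUP BY major HAVING MIN(gpa) >= 2.25

Result:
major     | MIN(gpa)
----------+---------
Art       | 2.39    
Economics | 3.54    
Physics   | 2.36    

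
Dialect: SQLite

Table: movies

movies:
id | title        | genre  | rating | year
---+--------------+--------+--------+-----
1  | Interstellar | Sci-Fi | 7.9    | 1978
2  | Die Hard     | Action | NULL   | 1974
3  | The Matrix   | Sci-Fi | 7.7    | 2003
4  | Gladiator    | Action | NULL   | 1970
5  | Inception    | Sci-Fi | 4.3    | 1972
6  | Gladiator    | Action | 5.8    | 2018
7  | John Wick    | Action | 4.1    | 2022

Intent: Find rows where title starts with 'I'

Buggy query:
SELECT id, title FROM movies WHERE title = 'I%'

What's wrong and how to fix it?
Bug: Wildcards only work with LIKE; '=' treats '%' as a literal character

Fix: Replace '=' with LIKE so 'I%' is treated as a pattern

Corrected query:
SELECT id, title FROM movies WHERE title LIKE 'I%'

Result:
id | title       
---+-------------
1  | Interstellar
5  | Inception   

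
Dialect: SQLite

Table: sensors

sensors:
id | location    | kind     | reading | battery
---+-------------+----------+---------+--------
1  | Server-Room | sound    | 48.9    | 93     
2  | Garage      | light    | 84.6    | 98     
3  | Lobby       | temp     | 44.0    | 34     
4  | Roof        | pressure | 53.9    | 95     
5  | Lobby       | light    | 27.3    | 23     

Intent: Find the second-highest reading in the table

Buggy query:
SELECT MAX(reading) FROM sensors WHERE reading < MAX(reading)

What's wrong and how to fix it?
Bug: MAX(reading) on the right of the comparison is an aggregate-in-WHERE error

Fix: Put the inner MAX in a scalar subquery

Corrected query:
SELECT MAX(reading) FROM sensors WHERE reading < (SELECT MAX(reading) FROM sensors)

Result:
MAX(reading)
------------
53.9        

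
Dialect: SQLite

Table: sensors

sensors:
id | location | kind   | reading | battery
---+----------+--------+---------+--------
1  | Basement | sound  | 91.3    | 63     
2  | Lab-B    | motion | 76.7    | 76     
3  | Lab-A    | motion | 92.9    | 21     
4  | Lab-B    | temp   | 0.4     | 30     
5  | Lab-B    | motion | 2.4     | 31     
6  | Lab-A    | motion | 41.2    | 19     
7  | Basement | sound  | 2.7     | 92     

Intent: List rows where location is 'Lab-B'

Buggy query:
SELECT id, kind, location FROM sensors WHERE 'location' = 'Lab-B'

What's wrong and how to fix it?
Bug: 'location' in single quotes is a string literal, not the column; the comparison is literal-vs-literal and never true

Fix: Remove the quotes around the column name (or use double quotes for an identifier)

Corrected query:
SELECT id, kind, location FROM sensors WHERE location = 'Lab-B'

Result:
id | kind   | location
---+--------+---------
2  | motion | Lab-B   
4  | temp   | Lab-B   
5  | motion | Lab-B   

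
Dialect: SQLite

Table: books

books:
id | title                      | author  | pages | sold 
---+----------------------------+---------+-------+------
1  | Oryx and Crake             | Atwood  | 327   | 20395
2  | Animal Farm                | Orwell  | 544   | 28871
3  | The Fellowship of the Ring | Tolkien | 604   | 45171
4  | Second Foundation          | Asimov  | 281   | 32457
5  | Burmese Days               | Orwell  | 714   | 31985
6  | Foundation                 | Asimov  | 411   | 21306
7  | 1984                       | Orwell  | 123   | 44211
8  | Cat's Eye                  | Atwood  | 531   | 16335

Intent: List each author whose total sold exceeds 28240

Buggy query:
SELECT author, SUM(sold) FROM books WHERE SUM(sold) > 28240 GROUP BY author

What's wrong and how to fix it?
Bug: Aggregate functions cannot appear in a WHERE clause

Fix: Use HAVING (which filters groups after aggregation) instead of WHERE

Corrected query:
SELECT author, SUM(sold) FROM books GROUP BY author HAVING SUM(sold) > 28240

Result:
author  | SUM(sold)
--------+----------
Asimov  | 53763    
Atwood  | 36730    
Orwell  | 105067   
Tolkien | 45171    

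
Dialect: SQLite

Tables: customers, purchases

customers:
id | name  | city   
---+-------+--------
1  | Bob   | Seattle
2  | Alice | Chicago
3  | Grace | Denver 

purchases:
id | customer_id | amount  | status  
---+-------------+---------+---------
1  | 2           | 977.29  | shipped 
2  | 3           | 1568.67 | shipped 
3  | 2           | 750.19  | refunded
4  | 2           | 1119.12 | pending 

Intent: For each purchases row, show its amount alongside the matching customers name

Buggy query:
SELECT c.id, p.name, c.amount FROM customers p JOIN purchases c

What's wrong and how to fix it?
Bug: Missing join condition: each purchases row is matched to all customers rows instead of just its own

Fix: Add ON c.customer_id = p.id to the JOIN

Corrected query:
SELECT c.id, p.name, c.amount FROM customers p JOIN purchases c ON c.customer_id = p.id

Result:
id | name  | amount 
---+-------+--------
1  | Alice | 977.29 
2  | Grace | 1568.67
3  | Alice | 750.19 
4  | Alice | 1119.12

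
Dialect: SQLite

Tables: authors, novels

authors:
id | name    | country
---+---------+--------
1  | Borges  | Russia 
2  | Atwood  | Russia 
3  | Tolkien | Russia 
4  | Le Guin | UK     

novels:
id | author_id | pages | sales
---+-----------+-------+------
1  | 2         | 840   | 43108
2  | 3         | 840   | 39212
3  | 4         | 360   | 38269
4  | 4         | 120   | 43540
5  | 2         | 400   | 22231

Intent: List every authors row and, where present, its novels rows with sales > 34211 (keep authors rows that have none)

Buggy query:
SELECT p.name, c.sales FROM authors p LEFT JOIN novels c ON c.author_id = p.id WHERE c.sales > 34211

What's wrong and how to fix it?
Bug: A WHERE condition on the right-hand table after LEFT JOIN drops unmatched parents

Fix: Put 'c.sales > 34211' in the JOIN's ON clause instead of WHERE

Corrected query:
SELECT p.name, c.sales FROM authors p LEFT JOIN novels c ON c.author_id = p.id AND c.sales > 34211

Result:
name    | sales
--------+------
Borges  | NULL 
Atwood  | 43108
Tolkien | 39212
Le Guin | 38269
Le Guin | 43540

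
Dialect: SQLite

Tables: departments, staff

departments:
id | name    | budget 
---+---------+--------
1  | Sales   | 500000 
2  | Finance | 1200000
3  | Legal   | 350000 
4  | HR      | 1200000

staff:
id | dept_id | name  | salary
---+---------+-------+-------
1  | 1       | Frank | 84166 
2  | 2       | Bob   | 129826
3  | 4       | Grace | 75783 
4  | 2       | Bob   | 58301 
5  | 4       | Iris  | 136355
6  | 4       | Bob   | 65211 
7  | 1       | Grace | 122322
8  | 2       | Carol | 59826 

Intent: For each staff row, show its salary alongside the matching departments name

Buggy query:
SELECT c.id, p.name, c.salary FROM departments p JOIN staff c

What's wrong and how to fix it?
Bug: JOIN with no ON clause produces a cartesian product; every staff row pairs with every departments row

Fix: Specify the join condition linking the foreign key to the parent id

Corrected query:
SELECT c.id, p.name, c.salary FROM departments p JOIN staff c ON c.dept_id = p.id

Result:
id | name    | salary
---+---------+-------
1  | Sales   | 84166 
2  | Finance | 129826
3  | HR      | 75783 
4  | Finance | 58301 
5  | HR      | 136355
6  | HR      | 65211 
7  | Sales   | 122322
8  | Finance | 59826 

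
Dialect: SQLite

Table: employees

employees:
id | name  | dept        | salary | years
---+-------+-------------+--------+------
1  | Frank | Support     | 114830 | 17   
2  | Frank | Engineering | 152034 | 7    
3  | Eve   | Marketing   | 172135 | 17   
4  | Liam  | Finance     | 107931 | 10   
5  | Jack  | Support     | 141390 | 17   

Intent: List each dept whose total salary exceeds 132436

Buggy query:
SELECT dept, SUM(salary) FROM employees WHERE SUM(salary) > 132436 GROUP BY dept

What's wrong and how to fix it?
Bug: Aggregate functions cannot appear in a WHERE clause

Fix: Move the aggregate condition to a HAVING clause

Corrected query:
SELECT dept, SUM(salary) FROM employees GROUP BY dept HAVING SUM(salary) > 132436

Result:
dept        | SUM(salary)
------------+------------
Engineering | 152034     
Marketing   | 172135     
Support     | 256220     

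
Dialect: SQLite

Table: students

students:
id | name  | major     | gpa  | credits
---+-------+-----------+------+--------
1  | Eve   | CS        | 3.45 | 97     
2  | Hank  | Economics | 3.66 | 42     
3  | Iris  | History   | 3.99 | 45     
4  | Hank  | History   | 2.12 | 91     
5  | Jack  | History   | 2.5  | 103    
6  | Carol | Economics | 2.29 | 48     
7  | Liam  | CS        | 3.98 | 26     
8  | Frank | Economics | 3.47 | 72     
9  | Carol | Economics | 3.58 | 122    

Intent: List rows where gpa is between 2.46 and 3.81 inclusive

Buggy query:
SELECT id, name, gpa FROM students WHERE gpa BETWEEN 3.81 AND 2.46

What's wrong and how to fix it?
Bug: BETWEEN expects the lower bound first; with 3.81 AND 2.46 the range is empty

Fix: Write BETWEEN 2.46 AND 3.81

Corrected query:
SELECT id, name, gpa FROM students WHERE gpa BETWEEN 2.46 AND 3.81

Result:
id | name  | gpa 
---+-------+-----
1  | Eve   | 3.45
2  | Hank  | 3.66
5  | Jack  | 2.5 
8  | Frank | 3.47
9  | Carol | 3.58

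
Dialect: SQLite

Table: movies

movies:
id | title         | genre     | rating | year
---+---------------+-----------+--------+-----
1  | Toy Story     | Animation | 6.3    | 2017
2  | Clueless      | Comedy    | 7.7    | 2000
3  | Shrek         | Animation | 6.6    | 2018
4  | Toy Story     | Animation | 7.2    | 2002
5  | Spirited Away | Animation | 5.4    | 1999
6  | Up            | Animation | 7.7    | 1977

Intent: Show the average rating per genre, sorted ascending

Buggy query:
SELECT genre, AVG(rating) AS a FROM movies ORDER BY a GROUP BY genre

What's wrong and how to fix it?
Bug: GROUP BY must precede ORDER BY

Fix: Move ORDER BY to the end, after GROUP BY

Corrected query:
SELECT genre, AVG(rating) AS a FROM movies GROUP BY genre ORDER BY a

Result:
genre     | a   
----------+-----
Animation | 6.64
Comedy    | 7.7 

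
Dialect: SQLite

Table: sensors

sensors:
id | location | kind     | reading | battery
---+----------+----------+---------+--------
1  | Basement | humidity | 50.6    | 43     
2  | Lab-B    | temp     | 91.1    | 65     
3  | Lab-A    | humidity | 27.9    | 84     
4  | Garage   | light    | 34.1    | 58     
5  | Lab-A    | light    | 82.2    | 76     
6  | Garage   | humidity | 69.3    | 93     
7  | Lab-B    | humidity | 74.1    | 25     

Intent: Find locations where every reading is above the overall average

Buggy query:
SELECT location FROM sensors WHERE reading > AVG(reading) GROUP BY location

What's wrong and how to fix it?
Bug: AVG() is an aggregate; it can't sit directly in WHERE

Fix: Use a subquery for AVG and a HAVING MIN(...) filter so the condition holds for every row in the group

Corrected query:
SELECT location FROM sensors GROUP BY location HAVING MIN(reading) > (SELECT AVG(reading) FROM sensors)

Result:
location
--------
Lab-B   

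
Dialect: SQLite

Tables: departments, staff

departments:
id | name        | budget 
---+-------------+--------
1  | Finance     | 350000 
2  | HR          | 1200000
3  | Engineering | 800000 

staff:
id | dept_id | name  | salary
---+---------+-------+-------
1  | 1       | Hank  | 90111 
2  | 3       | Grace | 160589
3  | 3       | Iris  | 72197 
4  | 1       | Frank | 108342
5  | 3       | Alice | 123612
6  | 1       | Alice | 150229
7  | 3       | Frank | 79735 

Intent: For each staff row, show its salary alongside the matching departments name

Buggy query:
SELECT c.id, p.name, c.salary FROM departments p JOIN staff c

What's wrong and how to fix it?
Bug: JOIN with no ON clause produces a cartesian product; every staff row pairs with every departments row

Fix: Add ON c.dept_id = p.id to the JOIN

Corrected query:
SELECT c.id, p.name, c.salary FROM departments p JOIN staff c ON c.dept_id = p.id

Result:
id | name        | salary
---+-------------+-------
1  | Finance     | 90111 
2  | Engineering | 160589
3  | Engineering | 72197 
4  | Finance     | 108342
5  | Engineering | 123612
6  | Finance     | 150229
7  | Engineering | 79735 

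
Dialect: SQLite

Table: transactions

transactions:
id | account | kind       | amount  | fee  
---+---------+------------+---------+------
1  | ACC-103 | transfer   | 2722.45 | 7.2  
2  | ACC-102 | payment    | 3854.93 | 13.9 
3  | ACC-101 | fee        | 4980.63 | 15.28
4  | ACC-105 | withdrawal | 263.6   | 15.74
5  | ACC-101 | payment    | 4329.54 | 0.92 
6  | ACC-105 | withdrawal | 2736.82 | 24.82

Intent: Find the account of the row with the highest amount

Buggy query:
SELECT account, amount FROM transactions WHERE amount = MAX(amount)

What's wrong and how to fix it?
Bug: MAX(amount) is an aggregate and cannot be used directly in WHERE

Fix: Use a subquery: WHERE amount = (SELECT MAX(amount) FROM transactions)

Corrected query:
SELECT account, amount FROM transactions WHERE amount = (SELECT MAX(amount) FROM transactions)

Result:
account | amount 
--------+--------
ACC-101 | 4980.63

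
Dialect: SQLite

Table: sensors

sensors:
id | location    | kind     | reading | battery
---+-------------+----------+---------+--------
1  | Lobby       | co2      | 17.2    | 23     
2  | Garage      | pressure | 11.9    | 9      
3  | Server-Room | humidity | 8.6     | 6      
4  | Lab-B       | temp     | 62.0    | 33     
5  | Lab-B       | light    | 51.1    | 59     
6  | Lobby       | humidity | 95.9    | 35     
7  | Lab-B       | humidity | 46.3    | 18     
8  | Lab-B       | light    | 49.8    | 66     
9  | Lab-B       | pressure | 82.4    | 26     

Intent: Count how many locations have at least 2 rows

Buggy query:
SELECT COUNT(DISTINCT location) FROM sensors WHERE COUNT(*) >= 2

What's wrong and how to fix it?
Bug: WHERE filters individual rows, not groups, so a group-level COUNT is invalid there

Fix: Use a subquery that GROUPs and filters with HAVING, then count its rows

Corrected query:
SELECT COUNT(*) FROM (SELECT location FROM sensors GROUP BY location HAVING COUNT(*) >= 2)

Result:
COUNT(*)
--------
2       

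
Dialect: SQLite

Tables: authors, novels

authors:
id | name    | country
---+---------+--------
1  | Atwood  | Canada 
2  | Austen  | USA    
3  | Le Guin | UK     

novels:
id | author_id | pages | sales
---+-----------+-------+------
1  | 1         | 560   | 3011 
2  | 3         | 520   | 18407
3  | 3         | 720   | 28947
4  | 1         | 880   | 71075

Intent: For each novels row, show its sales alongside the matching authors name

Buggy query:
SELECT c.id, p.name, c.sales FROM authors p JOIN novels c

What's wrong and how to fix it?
Bug: JOIN with no ON clause produces a cartesian product; every novels row pairs with every authors row

Fix: Specify the join condition linking the foreign key to the parent id

Corrected query:
SELECT c.id, p.name, c.sales FROM authors p JOIN novels c ON c.author_id = p.id

Result:
id | name    | sales
---+---------+------
1  | Atwood  | 3011 
2  | Le Guin | 18407
3  | Le Guin | 28947
4  | Atwood  | 71075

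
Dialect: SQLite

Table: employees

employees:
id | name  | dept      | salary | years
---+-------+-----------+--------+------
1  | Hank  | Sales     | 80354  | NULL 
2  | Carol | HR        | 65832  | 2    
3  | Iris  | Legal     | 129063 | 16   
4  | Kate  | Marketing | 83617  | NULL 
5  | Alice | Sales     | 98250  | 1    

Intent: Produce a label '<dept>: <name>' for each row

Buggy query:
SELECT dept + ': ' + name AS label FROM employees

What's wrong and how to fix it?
Bug: SQLite uses || for string concatenation; + coerces text to numbers (yielding 0)

Fix: Replace + with || to concatenate text

Corrected query:
SELECT dept || ': ' || name AS label FROM employees

Result:
label          
---------------
Sales: Hank    
HR: Carol      
Legal: Iris    
Marketing: Kate
Sales: Alice   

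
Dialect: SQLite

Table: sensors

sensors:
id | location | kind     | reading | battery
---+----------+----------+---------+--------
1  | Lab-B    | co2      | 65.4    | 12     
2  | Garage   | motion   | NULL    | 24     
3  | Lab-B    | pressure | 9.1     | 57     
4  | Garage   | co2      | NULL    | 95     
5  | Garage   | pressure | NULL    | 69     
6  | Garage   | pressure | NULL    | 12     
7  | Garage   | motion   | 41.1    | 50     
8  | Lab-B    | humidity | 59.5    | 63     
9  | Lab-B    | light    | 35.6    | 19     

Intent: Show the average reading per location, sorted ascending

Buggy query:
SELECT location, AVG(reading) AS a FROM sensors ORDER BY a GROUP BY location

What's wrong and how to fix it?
Bug: GROUP BY must precede ORDER BY

Fix: Move ORDER BY to the end, after GROUP BY

Corrected query:
SELECT location, AVG(reading) AS a FROM sensors GROUP BY location ORDER BY a

Result:
location | a   
---------+-----
Garage   | 41.1
Lab-B    | 42.4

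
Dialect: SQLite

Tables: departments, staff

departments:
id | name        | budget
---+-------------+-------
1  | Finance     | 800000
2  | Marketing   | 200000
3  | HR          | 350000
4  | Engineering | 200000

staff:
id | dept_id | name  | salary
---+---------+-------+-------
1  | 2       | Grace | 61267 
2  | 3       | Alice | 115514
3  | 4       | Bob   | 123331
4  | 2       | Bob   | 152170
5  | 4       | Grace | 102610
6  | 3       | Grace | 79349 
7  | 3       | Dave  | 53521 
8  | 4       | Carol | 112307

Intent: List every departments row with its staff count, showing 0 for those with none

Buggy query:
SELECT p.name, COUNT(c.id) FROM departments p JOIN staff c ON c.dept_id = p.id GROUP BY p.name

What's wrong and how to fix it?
Bug: INNER JOIN drops departments rows that have no matching staff rows

Fix: Use LEFT JOIN so parents without children still appear (COUNT(c.id) gives 0)

Corrected query:
SELECT p.name, COUNT(c.id) FROM departments p LEFT JOIN staff c ON c.dept_id = p.id GROUP BY p.name

Result:
name        | COUNT(c.id)
------------+------------
Engineering | 3          
Finance     | 0          
HR          | 3          
Marketing   | 2          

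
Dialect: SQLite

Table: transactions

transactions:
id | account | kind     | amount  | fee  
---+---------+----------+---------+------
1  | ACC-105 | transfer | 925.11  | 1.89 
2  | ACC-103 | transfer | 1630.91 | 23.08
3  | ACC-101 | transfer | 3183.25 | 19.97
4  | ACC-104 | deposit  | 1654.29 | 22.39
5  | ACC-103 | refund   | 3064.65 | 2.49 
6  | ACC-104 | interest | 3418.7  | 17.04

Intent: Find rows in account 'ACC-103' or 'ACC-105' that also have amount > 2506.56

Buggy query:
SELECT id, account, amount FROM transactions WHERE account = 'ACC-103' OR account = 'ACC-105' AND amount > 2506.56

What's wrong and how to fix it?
Bug: AND binds tighter than OR, so this parses as account = 'ACC-103' OR (account = 'ACC-105' AND amount > 2506.56)

Fix: Group the OR with parentheses (or use IN), then AND the threshold

Corrected query:
SELECT id, account, amount FROM transactions WHERE (account = 'ACC-103' OR account = 'ACC-105') AND amount > 2506.56

Result:
id | account | amount 
---+---------+--------
5  | ACC-103 | 3064.65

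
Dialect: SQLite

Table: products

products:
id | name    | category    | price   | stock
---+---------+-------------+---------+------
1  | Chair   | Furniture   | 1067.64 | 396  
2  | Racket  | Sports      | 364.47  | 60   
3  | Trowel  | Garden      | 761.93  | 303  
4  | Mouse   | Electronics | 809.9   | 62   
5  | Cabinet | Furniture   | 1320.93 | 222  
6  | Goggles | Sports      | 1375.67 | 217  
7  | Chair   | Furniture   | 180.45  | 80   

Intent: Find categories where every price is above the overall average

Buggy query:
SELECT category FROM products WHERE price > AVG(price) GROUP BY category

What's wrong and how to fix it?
Bug: WHERE evaluates per row before aggregation, so AVG() is unavailable

Fix: Compute the overall average in a scalar subquery and compare each group's MIN against it in HAVING

Corrected query:
SELECT category FROM products GROUP BY category HAVING MIN(price) > (SELECT AVG(price) FROM products)

Result:
(no rows)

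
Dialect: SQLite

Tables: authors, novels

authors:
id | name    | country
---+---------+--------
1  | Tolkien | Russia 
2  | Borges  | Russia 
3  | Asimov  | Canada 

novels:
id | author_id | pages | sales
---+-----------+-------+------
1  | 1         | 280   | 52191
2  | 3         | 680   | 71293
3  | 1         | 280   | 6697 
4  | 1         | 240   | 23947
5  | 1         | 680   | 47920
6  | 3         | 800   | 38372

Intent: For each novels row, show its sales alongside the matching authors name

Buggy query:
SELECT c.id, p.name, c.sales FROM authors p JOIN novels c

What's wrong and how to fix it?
Bug: JOIN with no ON clause produces a cartesian product; every novels row pairs with every authors row

Fix: Add ON c.author_id = p.id to the JOIN

Corrected query:
SELECT c.id, p.name, c.sales FROM authors p JOIN novels c ON c.author_id = p.id

Result:
id | name    | sales
---+---------+------
1  | Tolkien | 52191
2  | Asimov  | 71293
3  | Tolkien | 6697 
4  | Tolkien | 23947
5  | Tolkien | 47920
6  | Asimov  | 38372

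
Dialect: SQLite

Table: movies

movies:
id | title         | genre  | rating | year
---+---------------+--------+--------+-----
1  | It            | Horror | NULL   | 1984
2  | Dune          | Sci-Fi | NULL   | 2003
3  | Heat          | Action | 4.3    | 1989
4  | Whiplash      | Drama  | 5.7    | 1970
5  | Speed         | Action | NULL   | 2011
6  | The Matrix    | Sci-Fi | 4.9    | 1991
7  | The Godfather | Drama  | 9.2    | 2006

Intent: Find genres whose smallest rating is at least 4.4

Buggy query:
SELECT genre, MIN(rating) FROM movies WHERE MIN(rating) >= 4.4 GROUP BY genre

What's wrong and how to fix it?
Bug: Aggregates like MIN are computed per group after WHERE runs

Fix: Use HAVING for the per-group MIN condition

Corrected query:
SELECT genre, MIN(rating) FROM movies GROUP BY genre HAVING MIN(rating) >= 4.4

Result:
genre  | MIN(rating)
-------+------------
Drama  | 5.7        
Sci-Fi | 4.9        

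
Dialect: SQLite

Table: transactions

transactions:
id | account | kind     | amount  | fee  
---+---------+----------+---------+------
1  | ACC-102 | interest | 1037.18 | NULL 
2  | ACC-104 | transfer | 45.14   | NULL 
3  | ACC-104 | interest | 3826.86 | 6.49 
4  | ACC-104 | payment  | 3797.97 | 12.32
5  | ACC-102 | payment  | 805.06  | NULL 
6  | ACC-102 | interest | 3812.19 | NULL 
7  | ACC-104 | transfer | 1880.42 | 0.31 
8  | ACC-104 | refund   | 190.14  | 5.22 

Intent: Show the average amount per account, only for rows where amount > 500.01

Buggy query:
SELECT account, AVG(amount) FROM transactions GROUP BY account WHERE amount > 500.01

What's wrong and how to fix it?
Bug: Row-level WHERE must come before GROUP BY in the clause order

Fix: Place WHERE between FROM and GROUP BY

Corrected query:
SELECT account, AVG(amount) FROM transactions WHERE amount > 500.01 GROUP BY account

Result:
account | AVG(amount)
--------+------------
ACC-102 | 1884.81    
ACC-104 | 3168.416667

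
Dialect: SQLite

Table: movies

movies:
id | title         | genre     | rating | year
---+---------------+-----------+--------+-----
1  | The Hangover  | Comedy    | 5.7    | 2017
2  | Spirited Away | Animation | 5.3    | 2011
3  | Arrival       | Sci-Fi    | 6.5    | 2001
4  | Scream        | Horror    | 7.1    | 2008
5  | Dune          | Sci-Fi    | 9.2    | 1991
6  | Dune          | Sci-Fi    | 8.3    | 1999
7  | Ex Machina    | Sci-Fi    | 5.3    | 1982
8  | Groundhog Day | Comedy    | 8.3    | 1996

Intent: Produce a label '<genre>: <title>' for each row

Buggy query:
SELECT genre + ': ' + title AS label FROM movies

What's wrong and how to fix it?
Bug: SQLite uses || for string concatenation; + coerces text to numbers (yielding 0)

Fix: Use the || operator for string concatenation

Corrected query:
SELECT genre || ': ' || title AS label FROM movies

Result:
label                   
------------------------
Comedy: The Hangover    
Animation: Spirited Away
Sci-Fi: Arrival         
Horror: Scream          
Sci-Fi: Dune            
Sci-Fi: Dune            
Sci-Fi: Ex Machina      
Comedy: Groundhog Day   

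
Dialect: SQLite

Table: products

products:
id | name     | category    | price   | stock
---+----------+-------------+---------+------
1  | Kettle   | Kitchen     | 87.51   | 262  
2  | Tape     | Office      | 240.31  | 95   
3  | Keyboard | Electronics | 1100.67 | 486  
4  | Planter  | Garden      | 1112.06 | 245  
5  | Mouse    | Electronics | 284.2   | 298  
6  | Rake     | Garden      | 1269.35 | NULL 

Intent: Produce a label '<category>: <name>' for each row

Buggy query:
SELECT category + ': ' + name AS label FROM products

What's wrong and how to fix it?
Bug: '+' is numeric addition; on text columns SQLite converts them to 0 instead of concatenating

Fix: Use the || operator for string concatenation

Corrected query:
SELECT category || ': ' || name AS label FROM products

Result:
label                
---------------------
Kitchen: Kettle      
Office: Tape         
Electronics: Keyboard
Garden: Planter      
Electronics: Mouse   
Garden: Rake         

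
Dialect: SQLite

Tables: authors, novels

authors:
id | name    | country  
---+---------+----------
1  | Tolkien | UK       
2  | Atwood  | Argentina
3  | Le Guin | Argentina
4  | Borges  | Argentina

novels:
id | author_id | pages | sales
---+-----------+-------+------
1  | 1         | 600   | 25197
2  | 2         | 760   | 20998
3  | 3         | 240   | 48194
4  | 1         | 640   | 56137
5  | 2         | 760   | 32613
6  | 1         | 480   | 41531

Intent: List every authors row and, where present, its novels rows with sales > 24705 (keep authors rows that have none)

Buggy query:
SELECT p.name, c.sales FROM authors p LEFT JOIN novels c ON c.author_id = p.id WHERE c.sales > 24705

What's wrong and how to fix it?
Bug: Filtering c.sales in WHERE discards the NULL rows produced by LEFT JOIN, turning it into an inner join

Fix: Move the right-table condition into the ON clause so unmatched parents are kept

Corrected query:
SELECT p.name, c.sales FROM authors p LEFT JOIN novels c ON c.author_id = p.id AND c.sales > 24705

Result:
name    | sales
--------+------
Tolkien | 25197
Tolkien | 41531
Tolkien | 56137
Atwood  | 32613
Le Guin | 48194
Borges  | NULL 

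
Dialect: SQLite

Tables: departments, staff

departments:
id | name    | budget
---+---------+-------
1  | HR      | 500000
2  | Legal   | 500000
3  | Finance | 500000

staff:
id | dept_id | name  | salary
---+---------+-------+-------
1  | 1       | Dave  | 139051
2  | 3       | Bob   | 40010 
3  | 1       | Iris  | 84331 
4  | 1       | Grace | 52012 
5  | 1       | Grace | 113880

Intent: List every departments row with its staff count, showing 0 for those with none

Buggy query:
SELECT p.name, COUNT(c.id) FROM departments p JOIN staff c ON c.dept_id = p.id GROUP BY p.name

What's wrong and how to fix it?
Bug: INNER JOIN drops departments rows that have no matching staff rows

Fix: Switch to LEFT JOIN to retain unmatched parent rows

Corrected query:
SELECT p.name, COUNT(c.id) FROM departments p LEFT JOIN staff c ON c.dept_id = p.id GROUP BY p.name

Result:
name    | COUNT(c.id)
--------+------------
Finance | 1          
HR      | 4          
Legal   | 0          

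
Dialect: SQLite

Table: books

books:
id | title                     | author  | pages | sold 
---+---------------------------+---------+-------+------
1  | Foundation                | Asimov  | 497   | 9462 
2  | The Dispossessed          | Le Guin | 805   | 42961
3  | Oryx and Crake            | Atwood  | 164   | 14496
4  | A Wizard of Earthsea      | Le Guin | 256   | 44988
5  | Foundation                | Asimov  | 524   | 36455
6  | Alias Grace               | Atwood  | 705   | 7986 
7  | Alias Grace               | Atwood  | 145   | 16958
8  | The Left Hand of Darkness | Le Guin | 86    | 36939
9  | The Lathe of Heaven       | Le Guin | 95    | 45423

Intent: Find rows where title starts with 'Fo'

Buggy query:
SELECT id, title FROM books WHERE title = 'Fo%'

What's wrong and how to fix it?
Bug: Wildcards only work with LIKE; '=' treats '%' as a literal character

Fix: Use LIKE for wildcard pattern matching

Corrected query:
SELECT id, title FROM books WHERE title LIKE 'Fo%'

Result:
id | title     
---+-----------
1  | Foundation
5  | Foundation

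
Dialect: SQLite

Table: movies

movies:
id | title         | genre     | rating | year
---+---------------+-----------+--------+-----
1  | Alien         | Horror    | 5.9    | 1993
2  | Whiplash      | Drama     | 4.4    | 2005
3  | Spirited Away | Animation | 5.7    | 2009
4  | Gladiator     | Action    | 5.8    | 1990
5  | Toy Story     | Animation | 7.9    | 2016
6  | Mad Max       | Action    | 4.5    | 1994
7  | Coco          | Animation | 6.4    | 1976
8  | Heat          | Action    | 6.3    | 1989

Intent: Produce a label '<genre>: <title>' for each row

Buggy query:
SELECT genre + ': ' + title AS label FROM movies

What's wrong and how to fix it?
Bug: '+' is numeric addition; on text columns SQLite converts them to 0 instead of concatenating

Fix: Replace + with || to concatenate text

Corrected query:
SELECT genre || ': ' || title AS label FROM movies

Result:
label                   
------------------------
Horror: Alien           
Drama: Whiplash         
Animation: Spirited Away
Action: Gladiator       
Animation: Toy Story    
Action: Mad Max         
Animation: Coco         
Action: Heat            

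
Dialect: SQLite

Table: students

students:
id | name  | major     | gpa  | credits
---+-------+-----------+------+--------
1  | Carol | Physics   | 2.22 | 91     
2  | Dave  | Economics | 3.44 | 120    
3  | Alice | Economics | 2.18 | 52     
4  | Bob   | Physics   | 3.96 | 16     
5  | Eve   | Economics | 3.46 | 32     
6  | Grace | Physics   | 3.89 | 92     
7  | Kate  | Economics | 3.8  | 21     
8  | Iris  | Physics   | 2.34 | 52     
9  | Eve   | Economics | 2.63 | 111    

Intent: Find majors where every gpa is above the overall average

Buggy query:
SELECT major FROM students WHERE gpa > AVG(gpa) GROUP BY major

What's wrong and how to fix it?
Bug: AVG() is an aggregate; it can't sit directly in WHERE

Fix: Compute the overall average in a scalar subquery and compare each group's MIN against it in HAVING

Corrected query:
SELECT major FROM students GROUP BY major HAVING MIN(gpa) > (SELECT AVG(gpa) FROM students)

Result:
(no rows)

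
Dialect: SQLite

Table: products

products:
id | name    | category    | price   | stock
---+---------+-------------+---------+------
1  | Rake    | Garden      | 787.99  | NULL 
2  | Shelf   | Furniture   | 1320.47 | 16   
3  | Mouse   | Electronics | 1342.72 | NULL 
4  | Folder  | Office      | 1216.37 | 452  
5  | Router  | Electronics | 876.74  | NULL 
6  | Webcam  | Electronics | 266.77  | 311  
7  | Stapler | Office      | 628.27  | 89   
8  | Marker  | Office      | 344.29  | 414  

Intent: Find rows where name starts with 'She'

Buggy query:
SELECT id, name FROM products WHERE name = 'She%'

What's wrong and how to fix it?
Bug: Wildcards only work with LIKE; '=' treats '%' as a literal character

Fix: Use LIKE for wildcard pattern matching

Corrected query:
SELECT id, name FROM products WHERE name LIKE 'She%'

Result:
id | name 
---+------
2  | Shelf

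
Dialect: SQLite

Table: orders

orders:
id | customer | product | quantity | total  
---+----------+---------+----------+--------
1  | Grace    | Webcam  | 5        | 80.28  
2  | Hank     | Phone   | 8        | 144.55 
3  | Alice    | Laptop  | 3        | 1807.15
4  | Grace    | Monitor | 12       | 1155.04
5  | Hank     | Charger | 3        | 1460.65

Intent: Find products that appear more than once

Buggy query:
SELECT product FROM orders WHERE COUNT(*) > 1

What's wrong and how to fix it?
Bug: WHERE can't reference COUNT(*); aggregates are computed after WHERE

Fix: Group first, then use HAVING for the count condition

Corrected query:
SELECT product FROM orders GROUP BY product HAVING COUNT(*) > 1

Result:
(no rows)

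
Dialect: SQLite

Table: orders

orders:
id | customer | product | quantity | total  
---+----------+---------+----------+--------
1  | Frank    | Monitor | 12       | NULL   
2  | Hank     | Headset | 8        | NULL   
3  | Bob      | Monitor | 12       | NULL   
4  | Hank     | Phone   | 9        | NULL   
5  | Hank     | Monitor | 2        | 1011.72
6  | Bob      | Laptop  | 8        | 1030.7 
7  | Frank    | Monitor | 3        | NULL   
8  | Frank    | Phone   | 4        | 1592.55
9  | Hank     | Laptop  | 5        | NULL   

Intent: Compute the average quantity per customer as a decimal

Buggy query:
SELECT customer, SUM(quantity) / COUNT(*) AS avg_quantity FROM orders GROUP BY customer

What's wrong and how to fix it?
Bug: Both operands are integers, so '/' performs integer division and truncates

Fix: Multiply by 1.0 (or CAST to REAL) to force floating-point division

Corrected query:
SELECT customer, SUM(quantity) * 1.0 / COUNT(*) AS avg_quantity FROM orders GROUP BY customer

Result:
customer | avg_quantity
---------+-------------
Bob      | 10          
Frank    | 6.333333    
Hank     | 6           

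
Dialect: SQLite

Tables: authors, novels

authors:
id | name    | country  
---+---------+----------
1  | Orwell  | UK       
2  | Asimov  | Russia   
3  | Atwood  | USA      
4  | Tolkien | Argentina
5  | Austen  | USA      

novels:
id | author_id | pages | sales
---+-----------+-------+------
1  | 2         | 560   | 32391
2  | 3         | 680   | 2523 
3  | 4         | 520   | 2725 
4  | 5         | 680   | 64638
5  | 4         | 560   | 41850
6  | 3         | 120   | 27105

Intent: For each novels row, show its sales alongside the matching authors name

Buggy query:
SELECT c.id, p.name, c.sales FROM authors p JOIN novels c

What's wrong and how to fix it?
Bug: JOIN with no ON clause produces a cartesian product; every novels row pairs with every authors row

Fix: Specify the join condition linking the foreign key to the parent id

Corrected query:
SELECT c.id, p.name, c.sales FROM authors p JOIN novels c ON c.author_id = p.id

Result:
id | name    | sales
---+---------+------
1  | Asimov  | 32391
2  | Atwood  | 2523 
3  | Tolkien | 2725 
4  | Austen  | 64638
5  | Tolkien | 41850
6  | Atwood  | 27105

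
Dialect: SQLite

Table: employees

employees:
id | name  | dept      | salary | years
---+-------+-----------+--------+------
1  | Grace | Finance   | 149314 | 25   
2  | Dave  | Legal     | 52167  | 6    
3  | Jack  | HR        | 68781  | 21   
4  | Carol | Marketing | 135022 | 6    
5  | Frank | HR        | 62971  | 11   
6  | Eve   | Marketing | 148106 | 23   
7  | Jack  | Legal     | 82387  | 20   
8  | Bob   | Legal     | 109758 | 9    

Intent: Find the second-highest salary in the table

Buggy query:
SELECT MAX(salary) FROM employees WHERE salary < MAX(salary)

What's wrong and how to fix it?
Bug: The inner MAX is an aggregate inside WHERE, which is not allowed

Fix: Compute the overall MAX in a subquery, then take MAX of rows below it

Corrected query:
SELECT MAX(salary) FROM employees WHERE salary < (SELECT MAX(salary) FROM employees)

Result:
MAX(salary)
-----------
148106     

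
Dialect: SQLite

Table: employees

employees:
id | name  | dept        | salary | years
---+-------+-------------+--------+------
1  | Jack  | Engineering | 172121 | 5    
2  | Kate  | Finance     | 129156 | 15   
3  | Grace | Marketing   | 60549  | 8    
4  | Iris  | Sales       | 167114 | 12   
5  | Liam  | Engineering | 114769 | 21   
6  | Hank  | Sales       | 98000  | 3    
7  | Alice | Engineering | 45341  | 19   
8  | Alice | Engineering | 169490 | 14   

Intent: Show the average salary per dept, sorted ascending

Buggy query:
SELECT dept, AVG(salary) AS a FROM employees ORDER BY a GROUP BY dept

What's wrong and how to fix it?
Bug: ORDER BY appears before GROUP BY; SQL clause order requires GROUP BY first

Fix: Reorder: SELECT … FROM … GROUP BY … ORDER BY …

Corrected query:
SELECT dept, AVG(salary) AS a FROM employees GROUP BY dept ORDER BY a

Result:
dept        | a        
------------+----------
Marketing   | 60549    
Engineering | 125430.25
Finance     | 129156   
Sales       | 132557   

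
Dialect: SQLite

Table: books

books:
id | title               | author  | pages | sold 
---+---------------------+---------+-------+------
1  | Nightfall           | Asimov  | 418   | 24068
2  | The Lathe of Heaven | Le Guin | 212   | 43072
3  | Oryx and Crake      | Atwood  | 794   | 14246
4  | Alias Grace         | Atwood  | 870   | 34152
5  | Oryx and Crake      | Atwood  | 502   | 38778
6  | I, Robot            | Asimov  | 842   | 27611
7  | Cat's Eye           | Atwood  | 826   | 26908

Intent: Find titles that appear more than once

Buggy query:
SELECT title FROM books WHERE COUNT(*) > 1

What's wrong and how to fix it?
Bug: COUNT(*) is an aggregate and cannot be used in WHERE

Fix: GROUP BY title, then filter groups with HAVING COUNT(*) > 1

Corrected query:
SELECT title FROM books GROUP BY title HAVING COUNT(*) > 1

Result:
title         
--------------
Oryx and Crake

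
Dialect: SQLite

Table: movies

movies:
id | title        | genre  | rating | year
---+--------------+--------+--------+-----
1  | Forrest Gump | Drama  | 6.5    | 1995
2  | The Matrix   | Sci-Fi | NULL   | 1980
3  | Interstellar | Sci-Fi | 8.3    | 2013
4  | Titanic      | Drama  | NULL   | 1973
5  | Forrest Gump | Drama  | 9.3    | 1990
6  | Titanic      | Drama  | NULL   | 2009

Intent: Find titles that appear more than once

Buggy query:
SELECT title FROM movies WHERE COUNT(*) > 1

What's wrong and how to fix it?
Bug: COUNT(*) is an aggregate and cannot be used in WHERE

Fix: GROUP BY title, then filter groups with HAVING COUNT(*) > 1

Corrected query:
SELECT title FROM movies GROUP BY title HAVING COUNT(*) > 1

Result:
title       
------------
Forrest Gump
Titanic     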